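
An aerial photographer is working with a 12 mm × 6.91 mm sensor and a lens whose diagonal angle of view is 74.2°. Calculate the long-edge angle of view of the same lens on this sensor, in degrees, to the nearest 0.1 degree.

Sensor diagonal = √(12² + 6.91²) = √191.7481 ≈ 13.8473 mm.
From the diagonal AOV: f = 13.8473 / (2·tan(37.1°)) = 13.8473 / 1.51259 ≈ 9.1547 mm.
Long-edge AOV = 2·arctan(12 / (2 × 9.1547)) = 2·arctan(0.65540) ≈ 66.4817°.

66.5°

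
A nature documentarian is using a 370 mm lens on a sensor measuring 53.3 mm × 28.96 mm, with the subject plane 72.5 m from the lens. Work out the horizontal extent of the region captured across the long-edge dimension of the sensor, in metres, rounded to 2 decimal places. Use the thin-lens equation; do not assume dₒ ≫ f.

10.39 m

dₒ: 72.5 m = 72500 mm.
Similar triangles through the lens centre give W/dₒ = w/dᵢ; with 1/f = 1/dₒ + 1/dᵢ this gives W = w·(dₒ − f)/f.
W = 53.3 mm × (72500 − 370) / 370 = 53.3 × 194.9459 ≈ 10390.619 mm = 10.3906 m.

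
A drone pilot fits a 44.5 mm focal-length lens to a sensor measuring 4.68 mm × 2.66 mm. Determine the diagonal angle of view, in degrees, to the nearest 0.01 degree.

Sensor diagonal = √(4.68² + 2.66²) = √28.9780 ≈ 5.3831 mm.
Angle of view α = 2·arctan(d/2f) with d = 5.3831 mm and f = 44.5 mm.
d/2f = 0.06048; arctan(0.06048) ≈ 3.4613°, so α ≈ 6.9226°.

6.92°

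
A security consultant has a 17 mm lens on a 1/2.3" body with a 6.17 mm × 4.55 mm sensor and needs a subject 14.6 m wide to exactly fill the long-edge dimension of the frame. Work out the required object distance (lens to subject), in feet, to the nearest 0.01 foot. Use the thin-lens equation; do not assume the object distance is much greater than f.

132.03 ft

W: 14.6 m = 14600 mm.
Magnification m = w/W = dᵢ/dₒ; combined with 1/f = 1/dₒ + 1/dᵢ this gives dₒ = f·(1 + W/w).
dₒ = 17 mm × (1 + 14600/6.17) = 17 × 2367.2885 ≈ 40243.904 mm = 40243.904/304.8 ft = 132.034 ft.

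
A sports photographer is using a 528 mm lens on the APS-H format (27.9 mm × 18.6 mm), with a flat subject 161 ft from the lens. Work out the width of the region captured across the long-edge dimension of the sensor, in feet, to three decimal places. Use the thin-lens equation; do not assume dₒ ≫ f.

8.416 ft

dₒ: 161 ft × 304.8 mm/ft = 49072.80 mm.
Similar triangles through the lens centre give W/dₒ = w/dᵢ; with 1/f = 1/dₒ + 1/dᵢ this gives W = w·(dₒ − f)/f.
W = 27.9 mm × (49072.8 − 528) / 528 = 27.9 × 91.9409 ≈ 2565.151 mm = 2565.151/304.8 ft = 8.41585 ft.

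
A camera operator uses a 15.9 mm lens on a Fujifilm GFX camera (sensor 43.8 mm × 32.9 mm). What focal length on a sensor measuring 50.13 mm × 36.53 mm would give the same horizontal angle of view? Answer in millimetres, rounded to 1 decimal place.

18.2 mm

Equal angle of view means equal width/f ratio, so f₂ = f₁ · (width₂/width₁) = 15.9 × 50.13/43.8.
f₂ = 15.9 × 1.14452 ≈ 18.198 mm.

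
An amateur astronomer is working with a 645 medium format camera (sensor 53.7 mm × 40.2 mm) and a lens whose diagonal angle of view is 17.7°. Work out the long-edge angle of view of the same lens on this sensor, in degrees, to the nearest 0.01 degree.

Sensor diagonal = √(53.7² + 40.2²) = √4499.7300 ≈ 67.0800 mm.
From the diagonal AOV: f = 67.0800 / (2·tan(8.85°)) = 67.0800 / 0.31140 ≈ 215.4117 mm.
Long-edge AOV = 2·arctan(53.7 / (2 × 215.4117)) = 2·arctan(0.12465) ≈ 14.2100°.

14.21°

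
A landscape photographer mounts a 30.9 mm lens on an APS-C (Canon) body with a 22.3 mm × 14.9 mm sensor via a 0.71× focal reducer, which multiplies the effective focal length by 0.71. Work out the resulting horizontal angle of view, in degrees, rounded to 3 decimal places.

53.882°

Effective focal length f = 30.9 × 0.71 = 21.939 mm.
α = 2·arctan(22.3 / (2 × 21.939)) = 2·arctan(0.50823) ≈ 53.8818°.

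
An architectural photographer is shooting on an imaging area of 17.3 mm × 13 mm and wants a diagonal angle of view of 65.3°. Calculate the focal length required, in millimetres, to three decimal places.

Sensor diagonal = √(17.3² + 13²) = √468.2900 ≈ 21.6400 mm.
From α = 2·arctan(d/2f) we get f = d / (2·tan(α/2)).
With d = 21.6400 mm and α/2 = 32.65°, tan(α/2) ≈ 0.64076, so f ≈ 21.6400 / 1.28151 ≈ 16.8863 mm.

16.886 mm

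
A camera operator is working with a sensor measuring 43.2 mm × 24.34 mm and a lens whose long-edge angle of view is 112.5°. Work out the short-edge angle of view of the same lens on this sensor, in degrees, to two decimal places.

From the long-edge AOV: f = 43.2 / (2·tan(56.25°)) = 43.2 / 2.99321 ≈ 14.4327 mm.
Short-edge AOV = 2·arctan(24.34 / (2 × 14.4327)) = 2·arctan(0.84323) ≈ 80.2769°.

80.28°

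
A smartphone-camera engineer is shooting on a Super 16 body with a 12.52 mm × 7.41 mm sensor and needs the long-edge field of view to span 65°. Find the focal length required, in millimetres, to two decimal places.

From α = 2·arctan(w/2f) we get f = w / (2·tan(α/2)).
With w = 12.52 mm and α/2 = 32.5°, tan(α/2) ≈ 0.63707, so f ≈ 12.52 / 1.27414 ≈ 9.8262 mm.

9.83 mm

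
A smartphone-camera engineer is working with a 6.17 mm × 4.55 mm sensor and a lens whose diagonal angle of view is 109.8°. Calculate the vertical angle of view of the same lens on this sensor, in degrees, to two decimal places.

Sensor diagonal = √(6.17² + 4.55²) = √58.7714 ≈ 7.6663 mm.
From the diagonal AOV: f = 7.6663 / (2·tan(54.9°)) = 7.6663 / 2.84571 ≈ 2.6940 mm.
Vertical AOV = 2·arctan(4.55 / (2 × 2.6940)) = 2·arctan(0.84448) ≈ 80.3608°.

80.36°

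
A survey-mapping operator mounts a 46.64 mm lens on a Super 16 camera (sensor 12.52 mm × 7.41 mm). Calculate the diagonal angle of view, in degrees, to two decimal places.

17.73°

Sensor diagonal = √(12.52² + 7.41²) = √211.6585 ≈ 14.5485 mm.
Angle of view α = 2·arctan(d/2f) with d = 14.5485 mm and f = 46.64 mm.
d/2f = 0.15597; arctan(0.15597) ≈ 8.8648°, so α ≈ 17.7295°.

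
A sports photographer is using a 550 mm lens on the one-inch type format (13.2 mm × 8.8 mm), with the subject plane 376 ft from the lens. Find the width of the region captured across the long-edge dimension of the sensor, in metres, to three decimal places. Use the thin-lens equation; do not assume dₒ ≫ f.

2.737 m

dₒ: 376 ft × 304.8 mm/ft = 114604.80 mm.
Similar triangles through the lens centre give W/dₒ = w/dᵢ; with 1/f = 1/dₒ + 1/dᵢ this gives W = w·(dₒ − f)/f.
W = 13.2 mm × (114605 − 550) / 550 = 13.2 × 207.3724 ≈ 2737.315 mm = 2.73732 m.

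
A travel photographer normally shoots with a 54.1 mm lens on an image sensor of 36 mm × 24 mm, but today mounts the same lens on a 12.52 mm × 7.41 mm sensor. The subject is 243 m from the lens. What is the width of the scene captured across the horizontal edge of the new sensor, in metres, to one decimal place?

The focal length stays 54.1 mm; the relevant sensor dimension is now w = 12.52 mm. Object distance dₒ = 243 m = 243000 mm.
Thin-lens field width W = w·(dₒ − f)/f = 12.52 × (243000 − 54.1)/54.1 ≈ 56223.340 mm = 56.2233 m.

56.2 m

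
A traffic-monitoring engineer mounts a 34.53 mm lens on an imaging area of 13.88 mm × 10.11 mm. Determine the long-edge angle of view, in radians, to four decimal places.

Angle of view α = 2·arctan(w/2f) with w = 13.88 mm and f = 34.53 mm.
w/2f = 0.20098; arctan(0.20098) ≈ 0.1983 rad, so α ≈ 0.3967 rad.

0.3967 rad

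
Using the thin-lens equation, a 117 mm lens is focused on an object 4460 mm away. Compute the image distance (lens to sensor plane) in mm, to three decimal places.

1/dᵢ = 1/f − 1/dₒ = 1/117 − 1/4460 = 0.0083228 mm⁻¹.
dᵢ = 1/0.0083228 ≈ 120.1520 mm.

120.152 mm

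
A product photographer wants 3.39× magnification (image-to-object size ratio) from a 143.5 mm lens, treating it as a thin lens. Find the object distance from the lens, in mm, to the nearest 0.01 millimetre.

185.83 mm

With m = dᵢ/dₒ and 1/f = 1/dₒ + 1/dᵢ, substituting dᵢ = m·dₒ gives 1/f = (1 + 1/m)/dₒ, hence dₒ = f·(1 + 1/m).
dₒ = 143.5 × (1 + 1/3.39) = 143.5 × 1.29499 ≈ 185.830 mm.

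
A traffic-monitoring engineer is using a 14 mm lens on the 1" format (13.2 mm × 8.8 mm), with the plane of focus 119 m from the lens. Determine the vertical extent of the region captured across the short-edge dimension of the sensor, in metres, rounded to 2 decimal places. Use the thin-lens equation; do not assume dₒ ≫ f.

74.79 m

dₒ: 119 m = 119000 mm.
Similar triangles through the lens centre give W/dₒ = h/dᵢ; with 1/f = 1/dₒ + 1/dᵢ this gives W = h·(dₒ − f)/f.
W = 8.8 mm × (119000 − 14) / 14 = 8.8 × 8499.0000 ≈ 74791.200 mm = 74.7912 m.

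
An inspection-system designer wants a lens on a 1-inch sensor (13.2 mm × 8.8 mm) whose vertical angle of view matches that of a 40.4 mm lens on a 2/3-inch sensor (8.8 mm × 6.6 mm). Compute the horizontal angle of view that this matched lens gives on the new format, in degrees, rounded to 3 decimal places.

Equal vertical AOV ⇒ f₂ = f₁ · 8.8/6.6 = 40.4 × 1.33333 ≈ 53.8667 mm.
Horizontal AOV on the new format = 2·arctan(13.2 / (2 × 53.8667)) = 2·arctan(0.12252) ≈ 13.9707°.

13.971°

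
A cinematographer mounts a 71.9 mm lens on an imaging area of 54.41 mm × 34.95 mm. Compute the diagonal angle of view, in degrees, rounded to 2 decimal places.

Sensor diagonal = √(54.41² + 34.95²) = √4181.9506 ≈ 64.6680 mm.
Angle of view α = 2·arctan(d/2f) with d = 64.6680 mm and f = 71.9 mm.
d/2f = 0.44971; arctan(0.44971) ≈ 24.2138°, so α ≈ 48.4277°.

48.43°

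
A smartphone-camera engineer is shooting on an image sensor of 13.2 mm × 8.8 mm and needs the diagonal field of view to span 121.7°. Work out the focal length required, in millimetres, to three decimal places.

Sensor diagonal = √(13.2² + 8.8²) = √251.6800 ≈ 15.8644 mm.
From α = 2·arctan(d/2f) we get f = d / (2·tan(α/2)).
With d = 15.8644 mm and α/2 = 60.85°, tan(α/2) ≈ 1.79296, so f ≈ 15.8644 / 3.58592 ≈ 4.4241 mm.

4.424 mm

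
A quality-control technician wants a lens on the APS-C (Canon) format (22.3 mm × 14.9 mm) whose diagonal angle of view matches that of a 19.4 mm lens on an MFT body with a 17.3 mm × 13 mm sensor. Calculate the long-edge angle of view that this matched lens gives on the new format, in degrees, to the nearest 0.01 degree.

49.76°

Sensor diagonal = √(17.3² + 13²) = √468.2900 ≈ 21.6400 mm.
Sensor diagonal = √(22.3² + 14.9²) = √719.3000 ≈ 26.8198 mm.
Equal diagonal AOV ⇒ f₂ = f₁ · 26.8198/21.6400 = 19.4 × 1.23936 ≈ 24.0436 mm.
Long-edge AOV on the new format = 2·arctan(22.3 / (2 × 24.0436)) = 2·arctan(0.46374) ≈ 49.7582°.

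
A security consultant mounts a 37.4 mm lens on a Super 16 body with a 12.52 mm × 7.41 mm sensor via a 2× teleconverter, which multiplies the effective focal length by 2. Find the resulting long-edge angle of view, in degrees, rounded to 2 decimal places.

9.57°

Effective focal length f = 37.4 × 2 = 74.8 mm.
α = 2·arctan(12.52 / (2 × 74.8)) = 2·arctan(0.08369) ≈ 9.5679°.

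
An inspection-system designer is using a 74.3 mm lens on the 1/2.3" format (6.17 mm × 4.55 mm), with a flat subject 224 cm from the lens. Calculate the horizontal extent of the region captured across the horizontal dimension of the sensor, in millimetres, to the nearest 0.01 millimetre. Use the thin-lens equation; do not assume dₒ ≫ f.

dₒ: 224 cm = 2240 mm.
Similar triangles through the lens centre give W/dₒ = w/dᵢ; with 1/f = 1/dₒ + 1/dᵢ this gives W = w·(dₒ − f)/f.
W = 6.17 mm × (2240 − 74.3) / 74.3 = 6.17 × 29.1480 ≈ 179.843 mm.

179.84 mm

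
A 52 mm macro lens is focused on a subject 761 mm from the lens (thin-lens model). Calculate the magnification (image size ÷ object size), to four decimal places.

0.0733×

Thin lens: 1/f = 1/dₒ + 1/dᵢ → 1/dᵢ = 1/52 − 1/761 = 0.0179167 mm⁻¹, so dᵢ ≈ 55.8138 mm.
Magnification m = dᵢ/dₒ = 55.8138/761 ≈ 0.07334.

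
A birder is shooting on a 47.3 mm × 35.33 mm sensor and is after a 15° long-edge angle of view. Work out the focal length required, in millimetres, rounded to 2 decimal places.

From α = 2·arctan(w/2f) we get f = w / (2·tan(α/2)).
With w = 47.3 mm and α/2 = 7.5°, tan(α/2) ≈ 0.13165, so f ≈ 47.3 / 0.26330 ≈ 179.6396 mm.

179.64 mm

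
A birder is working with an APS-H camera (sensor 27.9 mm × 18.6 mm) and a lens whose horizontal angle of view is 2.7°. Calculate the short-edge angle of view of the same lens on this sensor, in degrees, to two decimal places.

From the horizontal AOV: f = 27.9 / (2·tan(1.35°)) = 27.9 / 0.04713 ≈ 591.9468 mm.
Short-edge AOV = 2·arctan(18.6 / (2 × 591.9468)) = 2·arctan(0.01571) ≈ 1.8002°.

1.80°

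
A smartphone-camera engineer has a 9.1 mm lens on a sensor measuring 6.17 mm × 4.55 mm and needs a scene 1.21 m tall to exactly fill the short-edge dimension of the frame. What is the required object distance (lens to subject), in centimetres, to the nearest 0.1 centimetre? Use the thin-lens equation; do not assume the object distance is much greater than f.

242.9 cm

W: 1.21 m = 1210 mm.
Magnification m = h/W = dᵢ/dₒ; combined with 1/f = 1/dₒ + 1/dᵢ this gives dₒ = f·(1 + W/h).
dₒ = 9.1 mm × (1 + 1210/4.55) = 9.1 × 266.9341 ≈ 2429.100 mm = 242.91 cm.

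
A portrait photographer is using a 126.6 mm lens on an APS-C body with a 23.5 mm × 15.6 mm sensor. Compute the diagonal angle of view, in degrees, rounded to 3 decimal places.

12.713°

Sensor diagonal = √(23.5² + 15.6²) = √795.6100 ≈ 28.2066 mm.
Angle of view α = 2·arctan(d/2f) with d = 28.2066 mm and f = 126.6 mm.
d/2f = 0.11140; arctan(0.11140) ≈ 6.3566°, so α ≈ 12.7131°.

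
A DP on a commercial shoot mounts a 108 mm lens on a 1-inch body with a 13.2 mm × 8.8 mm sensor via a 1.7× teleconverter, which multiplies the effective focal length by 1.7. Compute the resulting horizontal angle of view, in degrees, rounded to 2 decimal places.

4.12°

Effective focal length f = 108 × 1.7 = 183.6 mm.
α = 2·arctan(13.2 / (2 × 183.6)) = 2·arctan(0.03595) ≈ 4.1175°.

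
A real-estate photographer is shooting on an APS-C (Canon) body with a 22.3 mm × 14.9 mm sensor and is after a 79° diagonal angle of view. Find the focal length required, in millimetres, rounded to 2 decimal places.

Sensor diagonal = √(22.3² + 14.9²) = √719.3000 ≈ 26.8198 mm.
From α = 2·arctan(d/2f) we get f = d / (2·tan(α/2)).
With d = 26.8198 mm and α/2 = 39.5°, tan(α/2) ≈ 0.82434, so f ≈ 26.8198 / 1.64867 ≈ 16.2675 mm.

16.27 mm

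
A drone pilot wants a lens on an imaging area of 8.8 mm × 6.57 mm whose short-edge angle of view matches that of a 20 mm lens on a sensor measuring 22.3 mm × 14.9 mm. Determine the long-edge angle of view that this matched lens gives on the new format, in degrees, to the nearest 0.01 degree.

53.03°

Equal short-edge AOV ⇒ f₂ = f₁ · 6.57/14.9 = 20 × 0.44094 ≈ 8.8188 mm.
Long-edge AOV on the new format = 2·arctan(8.8 / (2 × 8.8188)) = 2·arctan(0.49893) ≈ 53.0324°.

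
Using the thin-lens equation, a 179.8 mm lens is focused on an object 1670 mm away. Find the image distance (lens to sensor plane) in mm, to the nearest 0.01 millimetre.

201.49 mm

1/dᵢ = 1/f − 1/dₒ = 1/179.8 − 1/1670 = 0.0049629 mm⁻¹.
dᵢ = 1/0.0049629 ≈ 201.4938 mm.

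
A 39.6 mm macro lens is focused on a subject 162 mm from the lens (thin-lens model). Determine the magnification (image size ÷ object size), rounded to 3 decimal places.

0.324×

Thin lens: 1/f = 1/dₒ + 1/dᵢ → 1/dᵢ = 1/39.6 − 1/162 = 0.0190797 mm⁻¹, so dᵢ ≈ 52.4118 mm.
Magnification m = dᵢ/dₒ = 52.4118/162 ≈ 0.32353.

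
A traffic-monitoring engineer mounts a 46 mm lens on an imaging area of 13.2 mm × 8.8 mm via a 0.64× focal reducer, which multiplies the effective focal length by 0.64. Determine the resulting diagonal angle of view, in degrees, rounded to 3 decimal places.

30.159°

Effective focal length f = 46 × 0.64 = 29.44 mm.
Sensor diagonal = √(13.2² + 8.8²) = √251.6800 ≈ 15.8644 mm.
α = 2·arctan(15.864 / (2 × 29.44)) = 2·arctan(0.26944) ≈ 30.1590°.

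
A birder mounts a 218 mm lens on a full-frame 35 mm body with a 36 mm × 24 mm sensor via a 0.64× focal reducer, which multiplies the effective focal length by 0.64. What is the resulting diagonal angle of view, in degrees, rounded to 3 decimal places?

Effective focal length f = 218 × 0.64 = 139.52 mm.
Sensor diagonal = √(36² + 24²) = √1872.0000 ≈ 43.2666 mm.
α = 2·arctan(43.267 / (2 × 139.52)) = 2·arctan(0.15506) ≈ 17.6276°.

17.628°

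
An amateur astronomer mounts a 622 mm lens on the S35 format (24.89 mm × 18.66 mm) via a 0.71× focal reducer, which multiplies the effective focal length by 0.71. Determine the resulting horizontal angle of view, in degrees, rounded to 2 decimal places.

Effective focal length f = 622 × 0.71 = 441.62 mm.
α = 2·arctan(24.89 / (2 × 441.62)) = 2·arctan(0.02818) ≈ 3.2284°.

3.23°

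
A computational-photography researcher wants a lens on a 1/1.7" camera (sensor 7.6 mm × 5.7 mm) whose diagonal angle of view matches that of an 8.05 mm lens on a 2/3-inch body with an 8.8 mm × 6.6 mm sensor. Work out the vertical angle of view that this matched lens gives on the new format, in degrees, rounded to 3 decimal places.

Sensor diagonal = √(8.8² + 6.6²) = √121.0000 ≈ 11.0000 mm.
Sensor diagonal = √(7.6² + 5.7²) = √90.2500 ≈ 9.5000 mm.
Equal diagonal AOV ⇒ f₂ = f₁ · 9.5000/11.0000 = 8.05 × 0.86364 ≈ 6.9523 mm.
Vertical AOV on the new format = 2·arctan(5.7 / (2 × 6.9523)) = 2·arctan(0.40994) ≈ 44.5812°.

44.581°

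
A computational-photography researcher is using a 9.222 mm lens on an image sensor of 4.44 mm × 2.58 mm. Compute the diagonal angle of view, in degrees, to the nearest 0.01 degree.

Sensor diagonal = √(4.44² + 2.58²) = √26.3700 ≈ 5.1352 mm.
Angle of view α = 2·arctan(d/2f) with d = 5.1352 mm and f = 9.222 mm.
d/2f = 0.27842; arctan(0.27842) ≈ 15.5582°, so α ≈ 31.1165°.

31.12°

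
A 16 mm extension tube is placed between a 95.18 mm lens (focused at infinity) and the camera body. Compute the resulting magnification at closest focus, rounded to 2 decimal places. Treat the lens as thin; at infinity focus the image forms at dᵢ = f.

The tube moves the image plane from f to f + e, so dᵢ = 95.18 + 16 = 111.18 mm. Focus is achieved when 1/f = 1/dₒ + 1/dᵢ, giving dₒ = 1/(1/f − 1/(f+e)).
Magnification m = dᵢ/dₒ = (f+e)·(1/f − 1/(f+e)) = e/f = 16/95.18 ≈ 0.1681.

0.17×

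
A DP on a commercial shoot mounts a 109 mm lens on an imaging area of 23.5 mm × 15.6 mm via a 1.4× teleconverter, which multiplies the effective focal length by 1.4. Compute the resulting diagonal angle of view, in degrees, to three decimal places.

Effective focal length f = 109 × 1.4 = 152.6 mm.
Sensor diagonal = √(23.5² + 15.6²) = √795.6100 ≈ 28.2066 mm.
α = 2·arctan(28.207 / (2 × 152.6)) = 2·arctan(0.09242) ≈ 10.5605°.

10.561°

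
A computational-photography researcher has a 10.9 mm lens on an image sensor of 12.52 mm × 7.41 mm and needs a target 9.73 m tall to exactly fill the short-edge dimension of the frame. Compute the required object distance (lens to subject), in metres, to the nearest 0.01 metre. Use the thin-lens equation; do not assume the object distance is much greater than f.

14.32 m

W: 9.73 m = 9730 mm.
Magnification m = h/W = dᵢ/dₒ; combined with 1/f = 1/dₒ + 1/dᵢ this gives dₒ = f·(1 + W/h).
dₒ = 10.9 mm × (1 + 9730/7.41) = 10.9 × 1314.0904 ≈ 14323.586 mm = 14.3236 m.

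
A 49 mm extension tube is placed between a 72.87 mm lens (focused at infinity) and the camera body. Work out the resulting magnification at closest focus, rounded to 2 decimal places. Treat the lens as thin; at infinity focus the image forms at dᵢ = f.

The tube moves the image plane from f to f + e, so dᵢ = 72.87 + 49 = 121.87 mm. Focus is achieved when 1/f = 1/dₒ + 1/dᵢ, giving dₒ = 1/(1/f − 1/(f+e)).
Magnification m = dᵢ/dₒ = (f+e)·(1/f − 1/(f+e)) = e/f = 49/72.87 ≈ 0.6724.

0.67×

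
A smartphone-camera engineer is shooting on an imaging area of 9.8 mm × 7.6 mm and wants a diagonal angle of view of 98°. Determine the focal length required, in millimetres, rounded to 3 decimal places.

Sensor diagonal = √(9.8² + 7.6²) = √153.8000 ≈ 12.4016 mm.
From α = 2·arctan(d/2f) we get f = d / (2·tan(α/2)).
With d = 12.4016 mm and α/2 = 49°, tan(α/2) ≈ 1.15037, so f ≈ 12.4016 / 2.30074 ≈ 5.3903 mm.

5.390 mm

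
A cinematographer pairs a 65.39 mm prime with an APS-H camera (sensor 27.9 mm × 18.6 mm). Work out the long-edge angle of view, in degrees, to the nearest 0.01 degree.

Angle of view α = 2·arctan(w/2f) with w = 27.9 mm and f = 65.39 mm.
w/2f = 0.21334; arctan(0.21334) ≈ 12.0427°, so α ≈ 24.0854°.

24.09°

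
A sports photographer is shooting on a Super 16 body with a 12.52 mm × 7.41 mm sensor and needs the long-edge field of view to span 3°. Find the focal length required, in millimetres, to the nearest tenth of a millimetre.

239.1 mm

From α = 2·arctan(w/2f) we get f = w / (2·tan(α/2)).
With w = 12.52 mm and α/2 = 1.5°, tan(α/2) ≈ 0.02619, so f ≈ 12.52 / 0.05237 ≈ 239.0598 mm.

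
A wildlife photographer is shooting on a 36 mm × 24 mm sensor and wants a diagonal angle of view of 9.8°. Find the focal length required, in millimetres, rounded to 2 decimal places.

Sensor diagonal = √(36² + 24²) = √1872.0000 ≈ 43.2666 mm.
From α = 2·arctan(d/2f) we get f = d / (2·tan(α/2)).
With d = 43.2666 mm and α/2 = 4.9°, tan(α/2) ≈ 0.08573, so f ≈ 43.2666 / 0.17146 ≈ 252.3416 mm.

252.34 mm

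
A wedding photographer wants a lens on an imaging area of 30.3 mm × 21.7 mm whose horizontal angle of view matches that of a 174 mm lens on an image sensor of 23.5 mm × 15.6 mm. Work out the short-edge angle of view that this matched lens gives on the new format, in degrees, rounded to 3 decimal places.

5.538°

Equal horizontal AOV ⇒ f₂ = f₁ · 30.3/23.5 = 174 × 1.28936 ≈ 224.3489 mm.
Short-edge AOV on the new format = 2·arctan(21.7 / (2 × 224.3489)) = 2·arctan(0.04836) ≈ 5.5376°.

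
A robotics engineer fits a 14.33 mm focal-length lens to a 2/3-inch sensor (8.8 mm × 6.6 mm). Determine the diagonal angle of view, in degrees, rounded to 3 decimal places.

41.995°

Sensor diagonal = √(8.8² + 6.6²) = √121.0000 ≈ 11.0000 mm.
Angle of view α = 2·arctan(d/2f) with d = 11.0000 mm and f = 14.33 mm.
d/2f = 0.38381; arctan(0.38381) ≈ 20.9973°, so α ≈ 41.9946°.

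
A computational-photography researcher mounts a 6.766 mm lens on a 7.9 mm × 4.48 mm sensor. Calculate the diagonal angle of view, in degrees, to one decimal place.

Sensor diagonal = √(7.9² + 4.48²) = √82.4804 ≈ 9.0819 mm.
Angle of view α = 2·arctan(d/2f) with d = 9.0819 mm and f = 6.766 mm.
d/2f = 0.67114; arctan(0.67114) ≈ 33.8672°, so α ≈ 67.7343°.

67.7°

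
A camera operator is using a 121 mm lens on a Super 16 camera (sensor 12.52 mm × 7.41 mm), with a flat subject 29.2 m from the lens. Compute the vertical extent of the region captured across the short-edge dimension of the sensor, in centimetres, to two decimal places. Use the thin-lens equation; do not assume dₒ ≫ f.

178.08 cm

dₒ: 29.2 m = 29200 mm.
Similar triangles through the lens centre give W/dₒ = h/dᵢ; with 1/f = 1/dₒ + 1/dᵢ this gives W = h·(dₒ − f)/f.
W = 7.41 mm × (29200 − 121) / 121 = 7.41 × 240.3223 ≈ 1780.788 mm = 178.079 cm.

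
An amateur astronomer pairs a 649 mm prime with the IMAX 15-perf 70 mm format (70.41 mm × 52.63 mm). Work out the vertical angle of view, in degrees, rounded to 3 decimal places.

Angle of view α = 2·arctan(h/2f) with h = 52.63 mm and f = 649 mm.
h/2f = 0.04055; arctan(0.04055) ≈ 2.3219°, so α ≈ 4.6438°.

4.644°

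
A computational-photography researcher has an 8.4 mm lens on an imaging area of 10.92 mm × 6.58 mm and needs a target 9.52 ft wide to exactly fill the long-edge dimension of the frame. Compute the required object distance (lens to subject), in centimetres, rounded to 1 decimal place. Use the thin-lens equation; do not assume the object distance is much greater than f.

224.0 cm

W: 9.52 ft × 304.8 mm/ft = 2901.70 mm.
Magnification m = w/W = dᵢ/dₒ; combined with 1/f = 1/dₒ + 1/dᵢ this gives dₒ = f·(1 + W/w).
dₒ = 8.4 mm × (1 + 2901.7/10.92) = 8.4 × 266.7231 ≈ 2240.474 mm = 224.047 cm.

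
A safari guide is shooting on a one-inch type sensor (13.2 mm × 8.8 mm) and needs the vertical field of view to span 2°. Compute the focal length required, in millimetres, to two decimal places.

From α = 2·arctan(h/2f) we get f = h / (2·tan(α/2)).
With h = 8.8 mm and α/2 = 1°, tan(α/2) ≈ 0.01746, so f ≈ 8.8 / 0.03491 ≈ 252.0758 mm.

252.08 mm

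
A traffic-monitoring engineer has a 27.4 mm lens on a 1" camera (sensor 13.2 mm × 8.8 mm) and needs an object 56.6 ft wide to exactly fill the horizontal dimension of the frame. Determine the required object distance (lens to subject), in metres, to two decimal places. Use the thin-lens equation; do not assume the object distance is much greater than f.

35.84 m

W: 56.6 ft × 304.8 mm/ft = 17251.68 mm.
Magnification m = w/W = dᵢ/dₒ; combined with 1/f = 1/dₒ + 1/dᵢ this gives dₒ = f·(1 + W/w).
dₒ = 27.4 mm × (1 + 17251.7/13.2) = 27.4 × 1307.9454 ≈ 35837.704 mm = 35.8377 m.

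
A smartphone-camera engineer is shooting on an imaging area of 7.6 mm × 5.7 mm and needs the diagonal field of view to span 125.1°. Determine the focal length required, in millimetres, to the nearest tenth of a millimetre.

Sensor diagonal = √(7.6² + 5.7²) = √90.2500 ≈ 9.5000 mm.
From α = 2·arctan(d/2f) we get f = d / (2·tan(α/2)).
With d = 9.5000 mm and α/2 = 62.55°, tan(α/2) ≈ 1.92508, so f ≈ 9.5000 / 3.85016 ≈ 2.4674 mm.

2.5 mm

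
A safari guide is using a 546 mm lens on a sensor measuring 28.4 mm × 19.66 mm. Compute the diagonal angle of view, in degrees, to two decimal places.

Sensor diagonal = √(28.4² + 19.66²) = √1193.0756 ≈ 34.5409 mm.
Angle of view α = 2·arctan(d/2f) with d = 34.5409 mm and f = 546 mm.
d/2f = 0.03163; arctan(0.03163) ≈ 1.8117°, so α ≈ 3.6234°.

3.62°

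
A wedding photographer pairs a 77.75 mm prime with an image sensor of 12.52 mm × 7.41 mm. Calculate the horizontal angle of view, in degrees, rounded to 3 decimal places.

Angle of view α = 2·arctan(w/2f) with w = 12.52 mm and f = 77.75 mm.
w/2f = 0.08051; arctan(0.08051) ≈ 4.6032°, so α ≈ 9.2064°.

9.206°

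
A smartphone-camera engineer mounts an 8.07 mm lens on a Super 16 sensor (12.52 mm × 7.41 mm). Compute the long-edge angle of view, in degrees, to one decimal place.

75.6°

Angle of view α = 2·arctan(w/2f) with w = 12.52 mm and f = 8.07 mm.
w/2f = 0.77571; arctan(0.77571) ≈ 37.8012°, so α ≈ 75.6024°.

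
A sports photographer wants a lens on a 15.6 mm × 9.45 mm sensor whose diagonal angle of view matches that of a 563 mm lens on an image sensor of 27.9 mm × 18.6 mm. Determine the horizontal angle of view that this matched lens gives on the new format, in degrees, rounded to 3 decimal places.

2.918°

Sensor diagonal = √(27.9² + 18.6²) = √1124.3700 ≈ 33.5316 mm.
Sensor diagonal = √(15.6² + 9.45²) = √332.6625 ≈ 18.2390 mm.
Equal diagonal AOV ⇒ f₂ = f₁ · 18.2390/33.5316 = 563 × 0.54394 ≈ 306.2356 mm.
Horizontal AOV on the new format = 2·arctan(15.6 / (2 × 306.2356)) = 2·arctan(0.02547) ≈ 2.9181°.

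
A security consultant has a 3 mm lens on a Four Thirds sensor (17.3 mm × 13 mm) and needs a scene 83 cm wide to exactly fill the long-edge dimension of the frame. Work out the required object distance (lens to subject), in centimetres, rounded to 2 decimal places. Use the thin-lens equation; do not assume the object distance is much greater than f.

14.69 cm

W: 83 cm = 830 mm.
Magnification m = w/W = dᵢ/dₒ; combined with 1/f = 1/dₒ + 1/dᵢ this gives dₒ = f·(1 + W/w).
dₒ = 3 mm × (1 + 830/17.3) = 3 × 48.9769 ≈ 146.931 mm = 14.6931 cm.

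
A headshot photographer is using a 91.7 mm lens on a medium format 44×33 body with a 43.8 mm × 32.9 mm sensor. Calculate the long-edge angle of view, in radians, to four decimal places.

Angle of view α = 2·arctan(w/2f) with w = 43.8 mm and f = 91.7 mm.
w/2f = 0.23882; arctan(0.23882) ≈ 0.2344 rad, so α ≈ 0.4689 rad.

0.4689 rad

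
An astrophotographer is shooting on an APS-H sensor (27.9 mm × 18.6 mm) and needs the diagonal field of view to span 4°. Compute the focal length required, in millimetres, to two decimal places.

480.11 mm

Sensor diagonal = √(27.9² + 18.6²) = √1124.3700 ≈ 33.5316 mm.
From α = 2·arctan(d/2f) we get f = d / (2·tan(α/2)).
With d = 33.5316 mm and α/2 = 2°, tan(α/2) ≈ 0.03492, so f ≈ 33.5316 / 0.06984 ≈ 480.1101 mm.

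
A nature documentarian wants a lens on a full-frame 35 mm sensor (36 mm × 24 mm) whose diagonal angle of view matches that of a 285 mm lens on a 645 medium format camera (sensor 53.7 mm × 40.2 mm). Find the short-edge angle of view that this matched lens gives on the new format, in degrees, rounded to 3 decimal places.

Sensor diagonal = √(53.7² + 40.2²) = √4499.7300 ≈ 67.0800 mm.
Sensor diagonal = √(36² + 24²) = √1872.0000 ≈ 43.2666 mm.
Equal diagonal AOV ⇒ f₂ = f₁ · 43.2666/67.0800 = 285 × 0.64500 ≈ 183.8250 mm.
Short-edge AOV on the new format = 2·arctan(24 / (2 × 183.8250)) = 2·arctan(0.06528) ≈ 7.4699°.

7.470°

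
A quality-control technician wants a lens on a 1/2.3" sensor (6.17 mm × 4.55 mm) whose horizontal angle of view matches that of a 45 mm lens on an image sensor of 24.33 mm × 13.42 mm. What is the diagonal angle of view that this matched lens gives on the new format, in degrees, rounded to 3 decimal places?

Equal horizontal AOV ⇒ f₂ = f₁ · 6.17/24.33 = 45 × 0.25360 ≈ 11.4118 mm.
Sensor diagonal = √(6.17² + 4.55²) = √58.7714 ≈ 7.6663 mm.
Diagonal AOV on the new format = 2·arctan(7.6663 / (2 × 11.4118)) = 2·arctan(0.33589) ≈ 37.1334°.

37.133°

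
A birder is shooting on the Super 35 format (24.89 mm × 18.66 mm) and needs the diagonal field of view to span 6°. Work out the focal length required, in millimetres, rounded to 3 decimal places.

Sensor diagonal = √(24.89² + 18.66²) = √967.7077 ≈ 31.1080 mm.
From α = 2·arctan(d/2f) we get f = d / (2·tan(α/2)).
With d = 31.1080 mm and α/2 = 3°, tan(α/2) ≈ 0.05241, so f ≈ 31.1080 / 0.10482 ≈ 296.7880 mm.

296.788 mm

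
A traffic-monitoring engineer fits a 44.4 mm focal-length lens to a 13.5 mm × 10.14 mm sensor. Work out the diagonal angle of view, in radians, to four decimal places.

0.3758 rad

Sensor diagonal = √(13.5² + 10.14²) = √285.0696 ≈ 16.8840 mm.
Angle of view α = 2·arctan(d/2f) with d = 16.8840 mm and f = 44.4 mm.
d/2f = 0.19014; arctan(0.19014) ≈ 0.1879 rad, so α ≈ 0.3758 rad.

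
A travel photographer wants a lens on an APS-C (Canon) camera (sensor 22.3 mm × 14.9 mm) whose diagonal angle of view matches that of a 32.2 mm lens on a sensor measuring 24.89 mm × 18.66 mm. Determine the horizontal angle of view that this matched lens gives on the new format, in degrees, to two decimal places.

43.76°

Sensor diagonal = √(24.89² + 18.66²) = √967.7077 ≈ 31.1080 mm.
Sensor diagonal = √(22.3² + 14.9²) = √719.3000 ≈ 26.8198 mm.
Equal diagonal AOV ⇒ f₂ = f₁ · 26.8198/31.1080 = 32.2 × 0.86215 ≈ 27.7612 mm.
Horizontal AOV on the new format = 2·arctan(22.3 / (2 × 27.7612)) = 2·arctan(0.40164) ≈ 43.7647°.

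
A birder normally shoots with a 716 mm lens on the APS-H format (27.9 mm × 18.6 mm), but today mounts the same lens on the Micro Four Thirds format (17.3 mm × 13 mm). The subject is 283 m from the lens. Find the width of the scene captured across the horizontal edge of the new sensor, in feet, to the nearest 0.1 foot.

The focal length stays 716 mm; the relevant sensor dimension is now w = 17.3 mm. Object distance dₒ = 283 m = 283000 mm.
Thin-lens field width W = w·(dₒ − f)/f = 17.3 × (283000 − 716)/716 ≈ 6820.549 mm = 6820.549/304.8 ft = 22.3771 ft.

22.4 ft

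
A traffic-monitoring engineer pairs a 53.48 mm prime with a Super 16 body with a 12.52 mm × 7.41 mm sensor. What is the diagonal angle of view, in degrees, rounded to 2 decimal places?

15.49°

Sensor diagonal = √(12.52² + 7.41²) = √211.6585 ≈ 14.5485 mm.
Angle of view α = 2·arctan(d/2f) with d = 14.5485 mm and f = 53.48 mm.
d/2f = 0.13602; arctan(0.13602) ≈ 7.7457°, so α ≈ 15.4914°.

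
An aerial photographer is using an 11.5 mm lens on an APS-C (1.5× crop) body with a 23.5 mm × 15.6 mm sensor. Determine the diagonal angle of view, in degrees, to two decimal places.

101.61°

Sensor diagonal = √(23.5² + 15.6²) = √795.6100 ≈ 28.2066 mm.
Angle of view α = 2·arctan(d/2f) with d = 28.2066 mm and f = 11.5 mm.
d/2f = 1.22637; arctan(1.22637) ≈ 50.8057°, so α ≈ 101.6115°.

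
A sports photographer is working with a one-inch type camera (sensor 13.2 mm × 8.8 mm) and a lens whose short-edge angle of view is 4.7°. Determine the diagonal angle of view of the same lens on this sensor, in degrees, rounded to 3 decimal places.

8.462°

From the short-edge AOV: f = 8.8 / (2·tan(2.35°)) = 8.8 / 0.08208 ≈ 107.2170 mm.
Sensor diagonal = √(13.2² + 8.8²) = √251.6800 ≈ 15.8644 mm.
Diagonal AOV = 2·arctan(15.8644 / (2 × 107.2170)) = 2·arctan(0.07398) ≈ 8.4624°.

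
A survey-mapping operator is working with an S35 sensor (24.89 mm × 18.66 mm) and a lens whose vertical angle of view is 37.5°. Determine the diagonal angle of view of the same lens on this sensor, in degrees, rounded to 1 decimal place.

From the vertical AOV: f = 18.66 / (2·tan(18.75°)) = 18.66 / 0.67891 ≈ 27.4853 mm.
Sensor diagonal = √(24.89² + 18.66²) = √967.7077 ≈ 31.1080 mm.
Diagonal AOV = 2·arctan(31.1080 / (2 × 27.4853)) = 2·arctan(0.56590) ≈ 59.0113°.

59.0°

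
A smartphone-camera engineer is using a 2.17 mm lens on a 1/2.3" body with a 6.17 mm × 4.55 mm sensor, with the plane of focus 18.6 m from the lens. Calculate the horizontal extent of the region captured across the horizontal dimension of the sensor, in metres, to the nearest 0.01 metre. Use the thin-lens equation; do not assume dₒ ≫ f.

dₒ: 18.6 m = 18600 mm.
Similar triangles through the lens centre give W/dₒ = w/dᵢ; with 1/f = 1/dₒ + 1/dᵢ this gives W = w·(dₒ − f)/f.
W = 6.17 mm × (18600 − 2.17) / 2.17 = 6.17 × 8570.4286 ≈ 52879.544 mm = 52.8795 m.

52.88 m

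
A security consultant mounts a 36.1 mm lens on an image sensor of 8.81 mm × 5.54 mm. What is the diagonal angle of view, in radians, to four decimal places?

0.2863 rad

Sensor diagonal = √(8.81² + 5.54²) = √108.3077 ≈ 10.4071 mm.
Angle of view α = 2·arctan(d/2f) with d = 10.4071 mm and f = 36.1 mm.
d/2f = 0.14414; arctan(0.14414) ≈ 0.1432 rad, so α ≈ 0.2863 rad.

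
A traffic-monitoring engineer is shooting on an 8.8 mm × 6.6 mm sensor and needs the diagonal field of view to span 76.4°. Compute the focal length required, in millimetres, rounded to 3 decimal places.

Sensor diagonal = √(8.8² + 6.6²) = √121.0000 ≈ 11.0000 mm.
From α = 2·arctan(d/2f) we get f = d / (2·tan(α/2)).
With d = 11.0000 mm and α/2 = 38.2°, tan(α/2) ≈ 0.78692, so f ≈ 11.0000 / 1.57384 ≈ 6.9893 mm.

6.989 mm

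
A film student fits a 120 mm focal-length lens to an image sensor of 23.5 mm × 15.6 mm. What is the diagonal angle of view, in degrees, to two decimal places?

13.41°

Sensor diagonal = √(23.5² + 15.6²) = √795.6100 ≈ 28.2066 mm.
Angle of view α = 2·arctan(d/2f) with d = 28.2066 mm and f = 120 mm.
d/2f = 0.11753; arctan(0.11753) ≈ 6.7031°, so α ≈ 13.4061°.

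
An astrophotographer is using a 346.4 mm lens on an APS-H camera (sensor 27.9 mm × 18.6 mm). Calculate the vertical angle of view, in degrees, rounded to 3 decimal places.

Angle of view α = 2·arctan(h/2f) with h = 18.6 mm and f = 346.4 mm.
h/2f = 0.02685; arctan(0.02685) ≈ 1.5379°, so α ≈ 3.0758°.

3.076°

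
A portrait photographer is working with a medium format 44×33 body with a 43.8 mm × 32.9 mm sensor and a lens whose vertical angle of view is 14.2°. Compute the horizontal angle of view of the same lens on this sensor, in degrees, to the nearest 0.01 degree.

From the vertical AOV: f = 32.9 / (2·tan(7.1°)) = 32.9 / 0.24911 ≈ 132.0685 mm.
Horizontal AOV = 2·arctan(43.8 / (2 × 132.0685)) = 2·arctan(0.16582) ≈ 18.8306°.

18.83°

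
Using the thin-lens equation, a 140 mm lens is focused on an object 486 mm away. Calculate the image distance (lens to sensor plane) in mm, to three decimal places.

196.647 mm

1/dᵢ = 1/f − 1/dₒ = 1/140 − 1/486 = 0.0050852 mm⁻¹.
dᵢ = 1/0.0050852 ≈ 196.6474 mm.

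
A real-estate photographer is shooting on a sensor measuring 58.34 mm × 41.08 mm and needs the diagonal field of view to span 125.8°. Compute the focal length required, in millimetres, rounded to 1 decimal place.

Sensor diagonal = √(58.34² + 41.08²) = √5091.1220 ≈ 71.3521 mm.
From α = 2·arctan(d/2f) we get f = d / (2·tan(α/2)).
With d = 71.3521 mm and α/2 = 62.9°, tan(α/2) ≈ 1.95417, so f ≈ 71.3521 / 3.90834 ≈ 18.2564 mm.

18.3 mm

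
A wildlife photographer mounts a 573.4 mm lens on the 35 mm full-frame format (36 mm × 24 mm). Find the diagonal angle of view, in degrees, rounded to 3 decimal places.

4.321°

Sensor diagonal = √(36² + 24²) = √1872.0000 ≈ 43.2666 mm.
Angle of view α = 2·arctan(d/2f) with d = 43.2666 mm and f = 573.4 mm.
d/2f = 0.03773; arctan(0.03773) ≈ 2.1606°, so α ≈ 4.3213°.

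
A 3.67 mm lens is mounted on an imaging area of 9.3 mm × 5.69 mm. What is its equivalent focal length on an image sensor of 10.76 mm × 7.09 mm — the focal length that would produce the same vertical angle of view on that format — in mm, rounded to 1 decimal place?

4.6 mm

Equal angle of view means equal height/f ratio, so f₂ = f₁ · (height₂/height₁) = 3.67 × 7.09/5.69.
f₂ = 3.67 × 1.24605 ≈ 4.573 mm.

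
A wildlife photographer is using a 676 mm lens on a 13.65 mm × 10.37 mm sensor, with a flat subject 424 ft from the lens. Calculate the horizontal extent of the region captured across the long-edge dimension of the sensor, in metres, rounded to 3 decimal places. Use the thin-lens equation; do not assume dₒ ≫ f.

dₒ: 424 ft × 304.8 mm/ft = 129235.20 mm.
Similar triangles through the lens centre give W/dₒ = w/dᵢ; with 1/f = 1/dₒ + 1/dᵢ this gives W = w·(dₒ − f)/f.
W = 13.65 mm × (129235 − 676) / 676 = 13.65 × 190.1763 ≈ 2595.907 mm = 2.59591 m.

2.596 m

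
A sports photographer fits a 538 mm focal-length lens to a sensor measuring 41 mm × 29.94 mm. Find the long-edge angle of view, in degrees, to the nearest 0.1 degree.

Angle of view α = 2·arctan(w/2f) with w = 41 mm and f = 538 mm.
w/2f = 0.03810; arctan(0.03810) ≈ 2.1821°, so α ≈ 4.3643°.

4.4°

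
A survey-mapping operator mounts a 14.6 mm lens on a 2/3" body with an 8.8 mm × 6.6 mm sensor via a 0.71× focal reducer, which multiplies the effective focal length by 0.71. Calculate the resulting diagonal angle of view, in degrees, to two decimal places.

Effective focal length f = 14.6 × 0.71 = 10.366 mm.
Sensor diagonal = √(8.8² + 6.6²) = √121.0000 ≈ 11.0000 mm.
α = 2·arctan(11.000 / (2 × 10.366)) = 2·arctan(0.53058) ≈ 55.8991°.

55.90°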